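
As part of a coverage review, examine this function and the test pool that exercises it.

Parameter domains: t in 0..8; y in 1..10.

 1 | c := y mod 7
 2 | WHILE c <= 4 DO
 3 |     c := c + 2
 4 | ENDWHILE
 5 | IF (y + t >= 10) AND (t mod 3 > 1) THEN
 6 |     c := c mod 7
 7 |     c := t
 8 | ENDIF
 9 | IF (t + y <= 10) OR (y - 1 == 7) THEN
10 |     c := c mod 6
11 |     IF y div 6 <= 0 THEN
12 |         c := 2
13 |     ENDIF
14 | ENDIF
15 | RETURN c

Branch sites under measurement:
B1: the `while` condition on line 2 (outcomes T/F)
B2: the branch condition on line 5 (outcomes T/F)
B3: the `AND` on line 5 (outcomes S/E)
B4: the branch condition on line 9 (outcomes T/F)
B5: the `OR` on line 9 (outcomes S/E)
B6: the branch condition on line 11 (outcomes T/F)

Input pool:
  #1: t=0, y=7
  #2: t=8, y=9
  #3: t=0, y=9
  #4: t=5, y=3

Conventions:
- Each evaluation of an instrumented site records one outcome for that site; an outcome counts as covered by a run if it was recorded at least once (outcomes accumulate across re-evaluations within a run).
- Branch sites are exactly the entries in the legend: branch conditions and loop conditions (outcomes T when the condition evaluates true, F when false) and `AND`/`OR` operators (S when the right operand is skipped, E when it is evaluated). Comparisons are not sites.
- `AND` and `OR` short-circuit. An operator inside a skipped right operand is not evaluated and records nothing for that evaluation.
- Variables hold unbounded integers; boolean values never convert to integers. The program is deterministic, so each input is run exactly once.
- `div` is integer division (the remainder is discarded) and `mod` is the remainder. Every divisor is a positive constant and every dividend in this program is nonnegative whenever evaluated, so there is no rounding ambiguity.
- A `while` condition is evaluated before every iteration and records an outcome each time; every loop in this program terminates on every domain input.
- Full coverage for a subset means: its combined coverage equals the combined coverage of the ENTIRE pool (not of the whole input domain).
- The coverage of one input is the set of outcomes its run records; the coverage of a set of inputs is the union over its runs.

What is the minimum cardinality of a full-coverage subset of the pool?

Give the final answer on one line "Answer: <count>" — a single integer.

test 1 (t=0, y=7) hits B1=T, B1=F, B2=F, B3=S, B4=T, B5=S, B6=F
test 2 (t=8, y=9) hits B1=T, B1=F, B2=T, B3=E, B4=F, B5=E
test 3 (t=0, y=9) hits B1=T, B1=F, B2=F, B3=S, B4=T, B5=S, B6=F
test 4 (t=5, y=3) hits B1=T, B1=F, B2=F, B3=S, B4=T, B5=S, B6=T
the full pool covers 12 outcomes: B1=T, B1=F, B2=T, B2=F, B3=S, B3=E, B4=T, B4=F, B5=S, B5=E, B6=T, B6=F
size 1 is not enough: best union over all size-1 subsets is 7/12
size 2 is not enough: best union over all size-2 subsets is 11/12
inputs {1, 2, 4} (size 3) cover everything; no size-3 subset with a lexicographically smaller index list covers all 12

Answer: 3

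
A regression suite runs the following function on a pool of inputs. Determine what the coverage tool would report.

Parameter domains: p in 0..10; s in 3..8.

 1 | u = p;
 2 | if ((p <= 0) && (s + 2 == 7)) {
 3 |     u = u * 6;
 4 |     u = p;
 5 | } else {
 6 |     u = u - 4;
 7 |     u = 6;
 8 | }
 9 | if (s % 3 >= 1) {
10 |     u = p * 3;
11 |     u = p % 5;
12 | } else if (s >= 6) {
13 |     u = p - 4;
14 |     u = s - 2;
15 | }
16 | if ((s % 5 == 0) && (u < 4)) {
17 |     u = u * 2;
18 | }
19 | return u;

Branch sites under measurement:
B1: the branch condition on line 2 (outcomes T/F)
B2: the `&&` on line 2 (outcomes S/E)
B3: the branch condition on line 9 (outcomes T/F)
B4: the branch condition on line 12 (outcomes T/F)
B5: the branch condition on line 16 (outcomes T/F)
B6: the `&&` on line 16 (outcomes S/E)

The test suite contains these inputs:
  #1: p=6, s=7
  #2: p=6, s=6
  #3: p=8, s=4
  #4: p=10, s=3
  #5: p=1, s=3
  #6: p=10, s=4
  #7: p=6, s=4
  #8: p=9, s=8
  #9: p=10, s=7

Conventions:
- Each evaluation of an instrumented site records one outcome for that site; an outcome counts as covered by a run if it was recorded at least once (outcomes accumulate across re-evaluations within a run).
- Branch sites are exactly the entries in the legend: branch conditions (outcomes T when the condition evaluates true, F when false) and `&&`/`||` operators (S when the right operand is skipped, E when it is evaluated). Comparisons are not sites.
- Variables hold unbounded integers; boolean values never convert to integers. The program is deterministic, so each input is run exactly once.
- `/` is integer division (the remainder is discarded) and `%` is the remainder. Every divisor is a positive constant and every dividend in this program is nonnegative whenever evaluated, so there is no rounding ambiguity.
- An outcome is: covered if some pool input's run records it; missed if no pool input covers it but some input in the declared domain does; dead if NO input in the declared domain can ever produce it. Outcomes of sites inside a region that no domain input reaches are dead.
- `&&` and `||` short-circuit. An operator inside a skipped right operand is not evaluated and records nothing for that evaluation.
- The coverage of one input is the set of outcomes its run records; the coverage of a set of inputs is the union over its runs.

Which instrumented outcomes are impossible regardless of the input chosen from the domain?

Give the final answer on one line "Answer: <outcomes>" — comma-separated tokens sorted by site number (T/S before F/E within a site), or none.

exhaustive pass over the 66-input domain:
  reachable outcomes have witnesses, e.g. B1=T (e.g. p=0, s=5), B1=F (e.g. p=0, s=3), B2=S (e.g. p=1, s=3), B2=E (e.g. p=0, s=3)

Answer: none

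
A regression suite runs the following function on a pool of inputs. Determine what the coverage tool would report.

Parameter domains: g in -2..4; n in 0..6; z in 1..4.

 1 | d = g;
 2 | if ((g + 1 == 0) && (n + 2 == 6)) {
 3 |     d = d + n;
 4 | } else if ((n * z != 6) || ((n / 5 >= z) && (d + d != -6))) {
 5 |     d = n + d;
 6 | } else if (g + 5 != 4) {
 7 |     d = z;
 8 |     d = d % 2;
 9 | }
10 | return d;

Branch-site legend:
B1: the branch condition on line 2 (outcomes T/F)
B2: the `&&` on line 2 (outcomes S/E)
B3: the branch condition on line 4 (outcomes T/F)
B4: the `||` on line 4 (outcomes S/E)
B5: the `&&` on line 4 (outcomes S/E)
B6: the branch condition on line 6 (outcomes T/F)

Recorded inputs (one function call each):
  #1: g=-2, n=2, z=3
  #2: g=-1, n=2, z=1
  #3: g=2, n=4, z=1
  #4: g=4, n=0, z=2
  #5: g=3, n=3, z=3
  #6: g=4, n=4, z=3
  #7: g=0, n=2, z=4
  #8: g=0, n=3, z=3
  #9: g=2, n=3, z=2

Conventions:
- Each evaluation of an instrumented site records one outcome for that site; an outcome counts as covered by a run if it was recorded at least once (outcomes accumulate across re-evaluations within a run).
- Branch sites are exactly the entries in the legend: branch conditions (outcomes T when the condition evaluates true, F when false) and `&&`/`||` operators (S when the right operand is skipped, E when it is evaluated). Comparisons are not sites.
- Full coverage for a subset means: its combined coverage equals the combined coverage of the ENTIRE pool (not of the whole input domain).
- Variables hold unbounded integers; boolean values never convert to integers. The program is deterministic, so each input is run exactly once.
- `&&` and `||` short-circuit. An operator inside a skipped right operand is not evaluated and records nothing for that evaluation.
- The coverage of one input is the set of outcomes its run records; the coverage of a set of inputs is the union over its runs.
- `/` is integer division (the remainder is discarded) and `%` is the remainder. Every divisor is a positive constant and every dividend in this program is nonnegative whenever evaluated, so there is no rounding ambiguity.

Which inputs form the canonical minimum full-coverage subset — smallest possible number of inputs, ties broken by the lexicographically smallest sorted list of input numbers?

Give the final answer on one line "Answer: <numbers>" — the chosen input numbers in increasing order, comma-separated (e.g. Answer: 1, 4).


run #1 (g=-2, n=2, z=3) runs B2->S, B1->F, B4->E, B5->S, B3->F, B6->T; records B1=F, B2=S, B3=F, B4=E, B5=S, B6=T
run #2 (g=-1, n=2, z=1) runs B2->E, B1->F, B4->S, B3->T; records B1=F, B2=E, B3=T, B4=S
run #3 (g=2, n=4, z=1) runs B2->S, B1->F, B4->S, B3->T; records B1=F, B2=S, B3=T, B4=S
run #4 (g=4, n=0, z=2) runs B2->S, B1->F, B4->S, B3->T; records B1=F, B2=S, B3=T, B4=S
run #5 (g=3, n=3, z=3) runs B2->S, B1->F, B4->S, B3->T; records B1=F, B2=S, B3=T, B4=S
run #6 (g=4, n=4, z=3) runs B2->S, B1->F, B4->S, B3->T; records B1=F, B2=S, B3=T, B4=S
run #7 (g=0, n=2, z=4) runs B2->S, B1->F, B4->S, B3->T; records B1=F, B2=S, B3=T, B4=S
run #8 (g=0, n=3, z=3) runs B2->S, B1->F, B4->S, B3->T; records B1=F, B2=S, B3=T, B4=S
run #9 (g=2, n=3, z=2) runs B2->S, B1->F, B4->E, B5->S, B3->F, B6->T; records B1=F, B2=S, B3=F, B4=E, B5=S, B6=T
pool-wide coverage (9 outcomes): B1=F, B2=S, B2=E, B3=T, B3=F, B4=S, B4=E, B5=S, B6=T
every size-1 subset falls short of the 9 outcomes (best: 6/9)
size 2: inputs {1, 2} cover all 9 outcomes, and no lexicographically smaller subset of this size does
Answer: 1, 2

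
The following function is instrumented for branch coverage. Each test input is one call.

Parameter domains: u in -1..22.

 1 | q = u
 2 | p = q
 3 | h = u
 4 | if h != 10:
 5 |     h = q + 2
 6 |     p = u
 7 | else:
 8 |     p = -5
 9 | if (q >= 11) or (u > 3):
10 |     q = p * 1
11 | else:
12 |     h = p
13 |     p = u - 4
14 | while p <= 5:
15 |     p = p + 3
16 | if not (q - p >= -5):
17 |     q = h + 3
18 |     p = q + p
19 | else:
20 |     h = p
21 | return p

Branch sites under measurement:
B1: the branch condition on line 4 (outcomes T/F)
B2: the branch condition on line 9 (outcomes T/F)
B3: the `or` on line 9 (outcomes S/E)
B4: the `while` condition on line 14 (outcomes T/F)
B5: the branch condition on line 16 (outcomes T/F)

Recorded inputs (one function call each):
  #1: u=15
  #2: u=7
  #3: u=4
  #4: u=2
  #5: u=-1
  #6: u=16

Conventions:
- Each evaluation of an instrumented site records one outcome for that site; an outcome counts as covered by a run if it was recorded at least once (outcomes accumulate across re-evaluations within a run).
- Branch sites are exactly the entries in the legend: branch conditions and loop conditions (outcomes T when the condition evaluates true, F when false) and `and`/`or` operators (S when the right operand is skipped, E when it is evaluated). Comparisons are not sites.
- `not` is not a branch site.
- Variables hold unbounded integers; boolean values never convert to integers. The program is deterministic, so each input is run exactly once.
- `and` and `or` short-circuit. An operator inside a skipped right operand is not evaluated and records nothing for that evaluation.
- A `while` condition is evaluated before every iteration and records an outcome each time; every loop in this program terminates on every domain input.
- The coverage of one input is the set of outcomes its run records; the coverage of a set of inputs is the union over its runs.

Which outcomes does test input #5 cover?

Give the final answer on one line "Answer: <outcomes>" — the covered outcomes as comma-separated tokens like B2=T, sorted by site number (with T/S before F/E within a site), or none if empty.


Simulating input #5 (u=-1) step by step:
  B1->T, B3->E, B2->F, B4->T, B4->T, B4->T, B4->T, B4->F, B5->T
distinct outcomes covered: B1=T, B2=F, B3=E, B4=T, B4=F, B5=T
Answer: B1=T, B2=F, B3=E, B4=T, B4=F, B5=T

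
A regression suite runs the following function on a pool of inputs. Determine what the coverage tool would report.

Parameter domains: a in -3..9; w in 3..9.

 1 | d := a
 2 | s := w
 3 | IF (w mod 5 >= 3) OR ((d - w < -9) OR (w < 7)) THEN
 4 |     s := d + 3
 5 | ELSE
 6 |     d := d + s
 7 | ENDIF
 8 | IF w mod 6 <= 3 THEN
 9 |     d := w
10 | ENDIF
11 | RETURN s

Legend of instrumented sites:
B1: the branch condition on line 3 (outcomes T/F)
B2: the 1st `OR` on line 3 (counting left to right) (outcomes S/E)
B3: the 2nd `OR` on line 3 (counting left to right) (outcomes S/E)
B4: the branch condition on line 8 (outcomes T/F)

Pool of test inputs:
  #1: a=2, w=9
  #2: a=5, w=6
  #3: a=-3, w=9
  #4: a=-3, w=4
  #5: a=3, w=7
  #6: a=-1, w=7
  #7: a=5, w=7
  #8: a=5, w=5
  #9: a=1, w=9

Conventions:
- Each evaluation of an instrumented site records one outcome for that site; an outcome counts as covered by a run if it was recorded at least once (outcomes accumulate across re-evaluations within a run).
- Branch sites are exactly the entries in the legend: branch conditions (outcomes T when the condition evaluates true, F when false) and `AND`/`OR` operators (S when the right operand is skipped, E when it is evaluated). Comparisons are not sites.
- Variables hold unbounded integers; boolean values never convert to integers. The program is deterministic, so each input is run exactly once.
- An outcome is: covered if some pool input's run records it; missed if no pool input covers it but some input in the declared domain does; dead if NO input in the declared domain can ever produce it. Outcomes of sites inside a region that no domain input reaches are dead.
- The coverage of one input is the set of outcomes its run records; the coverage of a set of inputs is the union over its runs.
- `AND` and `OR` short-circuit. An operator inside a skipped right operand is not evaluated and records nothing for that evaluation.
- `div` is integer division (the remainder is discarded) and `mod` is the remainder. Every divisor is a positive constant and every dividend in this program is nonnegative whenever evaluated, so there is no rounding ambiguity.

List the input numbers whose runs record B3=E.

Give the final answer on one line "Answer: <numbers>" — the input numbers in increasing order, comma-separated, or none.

input #1 (a=2, w=9): does not produce B3=E
input #2 (a=5, w=6): produces B3=E
input #3 (a=-3, w=9): does not produce B3=E
input #4 (a=-3, w=4): does not produce B3=E
input #5 (a=3, w=7): produces B3=E
input #6 (a=-1, w=7): produces B3=E
input #7 (a=5, w=7): produces B3=E
input #8 (a=5, w=5): produces B3=E
input #9 (a=1, w=9): does not produce B3=E

Answer: 2, 5, 6, 7, 8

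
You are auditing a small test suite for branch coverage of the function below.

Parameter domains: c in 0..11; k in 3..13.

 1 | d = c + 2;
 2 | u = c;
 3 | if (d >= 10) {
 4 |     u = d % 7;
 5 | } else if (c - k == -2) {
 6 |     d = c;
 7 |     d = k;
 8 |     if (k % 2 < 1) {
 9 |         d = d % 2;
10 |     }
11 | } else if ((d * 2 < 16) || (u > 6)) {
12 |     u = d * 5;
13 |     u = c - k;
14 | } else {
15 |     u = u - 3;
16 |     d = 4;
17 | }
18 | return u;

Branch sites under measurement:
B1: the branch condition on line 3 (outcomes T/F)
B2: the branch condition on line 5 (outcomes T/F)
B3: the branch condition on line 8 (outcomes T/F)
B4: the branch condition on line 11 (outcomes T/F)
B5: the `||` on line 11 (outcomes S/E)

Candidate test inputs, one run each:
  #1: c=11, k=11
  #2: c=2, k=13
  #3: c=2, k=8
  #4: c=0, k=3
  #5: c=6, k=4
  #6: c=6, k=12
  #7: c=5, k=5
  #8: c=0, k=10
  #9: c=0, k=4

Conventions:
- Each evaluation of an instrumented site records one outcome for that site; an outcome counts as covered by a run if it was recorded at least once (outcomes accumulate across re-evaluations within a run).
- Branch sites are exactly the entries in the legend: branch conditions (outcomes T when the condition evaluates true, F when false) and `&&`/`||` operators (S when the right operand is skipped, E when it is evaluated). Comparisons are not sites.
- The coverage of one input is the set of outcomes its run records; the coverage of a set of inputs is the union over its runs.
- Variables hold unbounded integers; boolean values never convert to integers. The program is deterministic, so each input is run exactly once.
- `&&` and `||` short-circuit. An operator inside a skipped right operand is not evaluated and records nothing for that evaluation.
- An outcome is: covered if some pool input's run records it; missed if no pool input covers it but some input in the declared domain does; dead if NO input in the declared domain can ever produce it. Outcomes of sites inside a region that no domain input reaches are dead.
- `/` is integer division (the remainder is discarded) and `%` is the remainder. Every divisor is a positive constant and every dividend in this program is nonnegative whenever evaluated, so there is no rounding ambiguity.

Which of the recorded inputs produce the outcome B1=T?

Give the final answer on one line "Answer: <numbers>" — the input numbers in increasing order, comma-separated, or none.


input #1 (c=11, k=11): hits B1=T
input #2 (c=2, k=13): never hits B1=T
input #3 (c=2, k=8): never hits B1=T
input #4 (c=0, k=3): never hits B1=T
input #5 (c=6, k=4): never hits B1=T
input #6 (c=6, k=12): never hits B1=T
input #7 (c=5, k=5): never hits B1=T
input #8 (c=0, k=10): never hits B1=T
input #9 (c=0, k=4): never hits B1=T
Answer: 1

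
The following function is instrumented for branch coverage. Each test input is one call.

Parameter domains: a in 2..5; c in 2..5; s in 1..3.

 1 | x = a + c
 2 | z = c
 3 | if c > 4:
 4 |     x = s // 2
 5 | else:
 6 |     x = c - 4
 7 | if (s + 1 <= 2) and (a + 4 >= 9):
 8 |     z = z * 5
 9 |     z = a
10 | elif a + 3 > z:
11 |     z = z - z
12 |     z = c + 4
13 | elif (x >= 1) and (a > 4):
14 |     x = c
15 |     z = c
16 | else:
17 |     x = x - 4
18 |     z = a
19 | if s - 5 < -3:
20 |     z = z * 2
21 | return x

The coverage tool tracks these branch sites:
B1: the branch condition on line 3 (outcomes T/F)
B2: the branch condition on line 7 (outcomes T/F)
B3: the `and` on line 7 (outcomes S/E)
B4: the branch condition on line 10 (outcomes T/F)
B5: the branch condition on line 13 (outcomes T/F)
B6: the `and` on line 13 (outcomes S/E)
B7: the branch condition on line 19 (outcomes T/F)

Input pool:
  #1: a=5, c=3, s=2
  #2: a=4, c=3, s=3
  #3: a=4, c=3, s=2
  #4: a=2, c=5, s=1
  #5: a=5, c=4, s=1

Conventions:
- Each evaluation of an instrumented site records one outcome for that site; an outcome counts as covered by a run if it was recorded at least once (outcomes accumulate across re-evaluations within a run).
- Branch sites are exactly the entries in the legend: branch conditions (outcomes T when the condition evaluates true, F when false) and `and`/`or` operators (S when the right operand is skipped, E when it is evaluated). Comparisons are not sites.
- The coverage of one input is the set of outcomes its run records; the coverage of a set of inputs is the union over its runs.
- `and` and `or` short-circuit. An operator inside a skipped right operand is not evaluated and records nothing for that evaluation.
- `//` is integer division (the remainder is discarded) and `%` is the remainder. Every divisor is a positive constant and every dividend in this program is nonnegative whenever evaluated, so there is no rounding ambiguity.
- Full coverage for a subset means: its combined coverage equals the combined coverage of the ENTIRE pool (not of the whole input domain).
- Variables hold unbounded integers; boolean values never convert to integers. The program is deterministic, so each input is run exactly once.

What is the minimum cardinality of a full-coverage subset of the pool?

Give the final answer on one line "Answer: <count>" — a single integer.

test 1 (a=5, c=3, s=2) fires B1->F, B3->S, B2->F, B4->T, B7->F; hits B1=F, B2=F, B3=S, B4=T, B7=F
test 2 (a=4, c=3, s=3) fires B1->F, B3->S, B2->F, B4->T, B7->F; hits B1=F, B2=F, B3=S, B4=T, B7=F
test 3 (a=4, c=3, s=2) fires B1->F, B3->S, B2->F, B4->T, B7->F; hits B1=F, B2=F, B3=S, B4=T, B7=F
test 4 (a=2, c=5, s=1) fires B1->T, B3->E, B2->F, B4->F, B6->S, B5->F, B7->T; hits B1=T, B2=F, B3=E, B4=F, B5=F, B6=S, B7=T
test 5 (a=5, c=4, s=1) fires B1->F, B3->E, B2->T, B7->T; hits B1=F, B2=T, B3=E, B7=T
the full pool covers 12 outcomes: B1=T, B1=F, B2=T, B2=F, B3=S, B3=E, B4=T, B4=F, B5=F, B6=S, B7=T, B7=F
every size-1 subset falls short of the 12 outcomes (best: 7/12)
every size-2 subset falls short of the 12 outcomes (best: 11/12)
size 3: inputs {1, 4, 5} cover all 12 outcomes, and no lexicographically smaller subset of this size does

Answer: 3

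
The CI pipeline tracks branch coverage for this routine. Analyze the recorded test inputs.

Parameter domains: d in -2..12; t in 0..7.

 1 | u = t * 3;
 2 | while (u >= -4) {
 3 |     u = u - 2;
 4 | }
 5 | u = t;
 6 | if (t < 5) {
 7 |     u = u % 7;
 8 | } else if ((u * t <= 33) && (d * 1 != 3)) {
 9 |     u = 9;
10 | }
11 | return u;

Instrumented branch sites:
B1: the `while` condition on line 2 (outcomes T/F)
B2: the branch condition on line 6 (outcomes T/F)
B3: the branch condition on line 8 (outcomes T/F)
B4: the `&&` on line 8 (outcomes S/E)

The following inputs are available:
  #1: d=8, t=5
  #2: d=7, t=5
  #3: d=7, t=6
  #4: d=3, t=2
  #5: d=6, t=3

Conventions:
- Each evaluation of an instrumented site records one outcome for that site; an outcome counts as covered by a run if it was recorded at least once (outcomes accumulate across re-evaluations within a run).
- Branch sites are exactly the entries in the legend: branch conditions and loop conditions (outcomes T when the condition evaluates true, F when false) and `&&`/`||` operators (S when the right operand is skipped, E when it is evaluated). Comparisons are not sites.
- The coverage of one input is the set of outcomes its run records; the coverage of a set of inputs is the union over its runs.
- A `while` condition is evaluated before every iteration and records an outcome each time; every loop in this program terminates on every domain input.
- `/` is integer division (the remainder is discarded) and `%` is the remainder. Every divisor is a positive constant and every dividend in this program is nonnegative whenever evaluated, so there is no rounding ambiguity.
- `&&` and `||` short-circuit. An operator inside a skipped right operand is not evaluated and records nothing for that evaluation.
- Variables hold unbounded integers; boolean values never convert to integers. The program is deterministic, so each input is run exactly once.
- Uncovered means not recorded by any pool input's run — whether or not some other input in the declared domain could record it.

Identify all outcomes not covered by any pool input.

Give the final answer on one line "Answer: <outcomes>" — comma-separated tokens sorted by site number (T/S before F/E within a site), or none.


input #1, d=8, t=5: events B1->T, B1->T, B1->T, B1->T, B1->T, B1->T, B1->T, B1->T, B1->T, B1->T, B1->F, B2->F, B4->E, B3->T; outcomes B1=T, B1=F, B2=F, B3=T, B4=E
input #2, d=7, t=5: events B1->T, B1->T, B1->T, B1->T, B1->T, B1->T, B1->T, B1->T, B1->T, B1->T, B1->F, B2->F, B4->E, B3->T; outcomes B1=T, B1=F, B2=F, B3=T, B4=E
input #3, d=7, t=6: events B1->T, B1->T, B1->T, B1->T, B1->T, B1->T, B1->T, B1->T, B1->T, B1->T, B1->T, B1->T, B1->F, B2->F, ...; outcomes B1=T, B1=F, B2=F, B3=F, B4=S
input #4, d=3, t=2: events B1->T, B1->T, B1->T, B1->T, B1->T, B1->T, B1->F, B2->T; outcomes B1=T, B1=F, B2=T
input #5, d=6, t=3: events B1->T, B1->T, B1->T, B1->T, B1->T, B1->T, B1->T, B1->F, B2->T; outcomes B1=T, B1=F, B2=T
union over the pool: B1=T, B1=F, B2=T, B2=F, B3=T, B3=F, B4=S, B4=E
uncovered (0 of 8): none
Answer: none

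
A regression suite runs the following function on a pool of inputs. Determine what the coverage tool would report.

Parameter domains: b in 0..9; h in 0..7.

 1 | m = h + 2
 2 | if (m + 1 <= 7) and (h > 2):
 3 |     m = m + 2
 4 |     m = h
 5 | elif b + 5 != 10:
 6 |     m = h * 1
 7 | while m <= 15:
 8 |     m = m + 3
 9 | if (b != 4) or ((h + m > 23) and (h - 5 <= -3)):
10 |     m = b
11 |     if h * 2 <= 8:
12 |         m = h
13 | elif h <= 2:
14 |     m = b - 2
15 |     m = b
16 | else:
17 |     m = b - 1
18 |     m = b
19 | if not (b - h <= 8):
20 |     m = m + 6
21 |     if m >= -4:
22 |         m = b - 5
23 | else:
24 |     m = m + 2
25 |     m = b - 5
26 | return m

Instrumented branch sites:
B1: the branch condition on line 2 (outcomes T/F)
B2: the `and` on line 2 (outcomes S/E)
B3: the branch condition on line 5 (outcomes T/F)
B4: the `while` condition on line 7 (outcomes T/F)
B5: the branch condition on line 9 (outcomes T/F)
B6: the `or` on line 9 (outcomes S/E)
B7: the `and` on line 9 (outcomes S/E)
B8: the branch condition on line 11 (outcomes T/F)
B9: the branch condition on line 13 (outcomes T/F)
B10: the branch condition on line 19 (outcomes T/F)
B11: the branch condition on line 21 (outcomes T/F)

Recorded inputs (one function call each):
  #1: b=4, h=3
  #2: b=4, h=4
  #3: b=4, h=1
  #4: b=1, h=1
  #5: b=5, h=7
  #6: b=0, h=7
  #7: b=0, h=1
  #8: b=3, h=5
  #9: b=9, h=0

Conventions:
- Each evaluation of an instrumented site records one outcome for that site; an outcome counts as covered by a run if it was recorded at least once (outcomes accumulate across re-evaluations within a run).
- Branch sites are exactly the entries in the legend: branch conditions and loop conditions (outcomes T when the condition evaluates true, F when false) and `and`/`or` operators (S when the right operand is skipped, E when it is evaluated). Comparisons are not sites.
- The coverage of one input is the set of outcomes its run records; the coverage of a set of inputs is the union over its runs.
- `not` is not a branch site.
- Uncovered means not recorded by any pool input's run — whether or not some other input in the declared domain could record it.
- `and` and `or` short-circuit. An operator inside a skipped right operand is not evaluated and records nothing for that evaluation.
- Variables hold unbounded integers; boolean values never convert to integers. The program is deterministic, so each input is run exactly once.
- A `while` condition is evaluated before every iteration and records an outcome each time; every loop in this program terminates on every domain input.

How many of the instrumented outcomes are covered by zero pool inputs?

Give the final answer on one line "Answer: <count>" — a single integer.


run #1 (b=4, h=3) runs B2->E, B1->T, B4->T, B4->T, B4->T, B4->T, B4->T, B4->F, B6->E, B7->S, B5->F, B9->F, B10->F; records B1=T, B2=E, B4=T, B4=F, B5=F, B6=E, B7=S, B9=F, B10=F
run #2 (b=4, h=4) runs B2->E, B1->T, B4->T, B4->T, B4->T, B4->T, B4->F, B6->E, B7->S, B5->F, B9->F, B10->F; records B1=T, B2=E, B4=T, B4=F, B5=F, B6=E, B7=S, B9=F, B10=F
run #3 (b=4, h=1) runs B2->E, B1->F, B3->T, B4->T, B4->T, B4->T, B4->T, B4->T, B4->F, B6->E, B7->S, B5->F, B9->T, B10->F; records B1=F, B2=E, B3=T, B4=T, B4=F, B5=F, B6=E, B7=S, B9=T, B10=F
run #4 (b=1, h=1) runs B2->E, B1->F, B3->T, B4->T, B4->T, B4->T, B4->T, B4->T, B4->F, B6->S, B5->T, B8->T, B10->F; records B1=F, B2=E, B3=T, B4=T, B4=F, B5=T, B6=S, B8=T, B10=F
run #5 (b=5, h=7) runs B2->S, B1->F, B3->F, B4->T, B4->T, B4->T, B4->F, B6->S, B5->T, B8->F, B10->F; records B1=F, B2=S, B3=F, B4=T, B4=F, B5=T, B6=S, B8=F, B10=F
run #6 (b=0, h=7) runs B2->S, B1->F, B3->T, B4->T, B4->T, B4->T, B4->F, B6->S, B5->T, B8->F, B10->F; records B1=F, B2=S, B3=T, B4=T, B4=F, B5=T, B6=S, B8=F, B10=F
run #7 (b=0, h=1) runs B2->E, B1->F, B3->T, B4->T, B4->T, B4->T, B4->T, B4->T, B4->F, B6->S, B5->T, B8->T, B10->F; records B1=F, B2=E, B3=T, B4=T, B4=F, B5=T, B6=S, B8=T, B10=F
run #8 (b=3, h=5) runs B2->S, B1->F, B3->T, B4->T, B4->T, B4->T, B4->T, B4->F, B6->S, B5->T, B8->F, B10->F; records B1=F, B2=S, B3=T, B4=T, B4=F, B5=T, B6=S, B8=F, B10=F
run #9 (b=9, h=0) runs B2->E, B1->F, B3->T, B4->T, B4->T, B4->T, B4->T, B4->T, B4->T, B4->F, B6->S, B5->T, B8->T, B10->T, ...; records B1=F, B2=E, B3=T, B4=T, B4=F, B5=T, B6=S, B8=T, B10=T, B11=T
union over the pool: B1=T, B1=F, B2=S, B2=E, B3=T, B3=F, B4=T, B4=F, B5=T, B5=F, B6=S, B6=E, B7=S, B8=T, B8=F, B9=T, B9=F, B10=T, B10=F, B11=T
uncovered (2 of 22): B7=E, B11=F
Answer: 2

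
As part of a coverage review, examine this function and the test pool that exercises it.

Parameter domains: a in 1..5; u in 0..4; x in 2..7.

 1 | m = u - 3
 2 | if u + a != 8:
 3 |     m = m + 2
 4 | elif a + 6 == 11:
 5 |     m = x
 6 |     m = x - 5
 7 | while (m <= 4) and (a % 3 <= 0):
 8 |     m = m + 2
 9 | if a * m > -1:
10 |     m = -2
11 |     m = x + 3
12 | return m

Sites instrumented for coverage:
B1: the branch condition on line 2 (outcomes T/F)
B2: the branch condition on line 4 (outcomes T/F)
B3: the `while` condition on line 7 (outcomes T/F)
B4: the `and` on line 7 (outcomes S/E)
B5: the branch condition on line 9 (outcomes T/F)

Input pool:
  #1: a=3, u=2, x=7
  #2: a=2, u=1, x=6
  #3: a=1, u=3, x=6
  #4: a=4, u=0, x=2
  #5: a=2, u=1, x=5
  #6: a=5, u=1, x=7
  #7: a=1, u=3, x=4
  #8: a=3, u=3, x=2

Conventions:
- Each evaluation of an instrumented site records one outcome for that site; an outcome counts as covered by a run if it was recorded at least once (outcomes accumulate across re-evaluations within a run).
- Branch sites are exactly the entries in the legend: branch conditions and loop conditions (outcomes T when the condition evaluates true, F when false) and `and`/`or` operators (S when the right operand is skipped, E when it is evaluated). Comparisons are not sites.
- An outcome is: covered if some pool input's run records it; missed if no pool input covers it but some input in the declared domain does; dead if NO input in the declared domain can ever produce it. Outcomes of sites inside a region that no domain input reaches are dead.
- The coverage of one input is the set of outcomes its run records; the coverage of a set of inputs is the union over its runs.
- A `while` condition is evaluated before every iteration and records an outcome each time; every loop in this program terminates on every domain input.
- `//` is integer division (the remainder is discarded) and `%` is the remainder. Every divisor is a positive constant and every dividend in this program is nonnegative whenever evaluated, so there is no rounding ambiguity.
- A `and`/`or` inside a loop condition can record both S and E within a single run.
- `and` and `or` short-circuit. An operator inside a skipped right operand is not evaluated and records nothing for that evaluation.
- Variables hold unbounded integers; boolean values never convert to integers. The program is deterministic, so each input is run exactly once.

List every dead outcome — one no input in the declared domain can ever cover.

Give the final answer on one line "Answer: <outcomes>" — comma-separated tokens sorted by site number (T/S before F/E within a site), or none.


checking every outcome against all 150 domain inputs:
  reachable outcomes have witnesses, e.g. B1=T (e.g. a=1, u=0, x=2), B1=F (e.g. a=4, u=4, x=2), B2=T (e.g. a=5, u=3, x=2), B2=F (e.g. a=4, u=4, x=2)
Answer: none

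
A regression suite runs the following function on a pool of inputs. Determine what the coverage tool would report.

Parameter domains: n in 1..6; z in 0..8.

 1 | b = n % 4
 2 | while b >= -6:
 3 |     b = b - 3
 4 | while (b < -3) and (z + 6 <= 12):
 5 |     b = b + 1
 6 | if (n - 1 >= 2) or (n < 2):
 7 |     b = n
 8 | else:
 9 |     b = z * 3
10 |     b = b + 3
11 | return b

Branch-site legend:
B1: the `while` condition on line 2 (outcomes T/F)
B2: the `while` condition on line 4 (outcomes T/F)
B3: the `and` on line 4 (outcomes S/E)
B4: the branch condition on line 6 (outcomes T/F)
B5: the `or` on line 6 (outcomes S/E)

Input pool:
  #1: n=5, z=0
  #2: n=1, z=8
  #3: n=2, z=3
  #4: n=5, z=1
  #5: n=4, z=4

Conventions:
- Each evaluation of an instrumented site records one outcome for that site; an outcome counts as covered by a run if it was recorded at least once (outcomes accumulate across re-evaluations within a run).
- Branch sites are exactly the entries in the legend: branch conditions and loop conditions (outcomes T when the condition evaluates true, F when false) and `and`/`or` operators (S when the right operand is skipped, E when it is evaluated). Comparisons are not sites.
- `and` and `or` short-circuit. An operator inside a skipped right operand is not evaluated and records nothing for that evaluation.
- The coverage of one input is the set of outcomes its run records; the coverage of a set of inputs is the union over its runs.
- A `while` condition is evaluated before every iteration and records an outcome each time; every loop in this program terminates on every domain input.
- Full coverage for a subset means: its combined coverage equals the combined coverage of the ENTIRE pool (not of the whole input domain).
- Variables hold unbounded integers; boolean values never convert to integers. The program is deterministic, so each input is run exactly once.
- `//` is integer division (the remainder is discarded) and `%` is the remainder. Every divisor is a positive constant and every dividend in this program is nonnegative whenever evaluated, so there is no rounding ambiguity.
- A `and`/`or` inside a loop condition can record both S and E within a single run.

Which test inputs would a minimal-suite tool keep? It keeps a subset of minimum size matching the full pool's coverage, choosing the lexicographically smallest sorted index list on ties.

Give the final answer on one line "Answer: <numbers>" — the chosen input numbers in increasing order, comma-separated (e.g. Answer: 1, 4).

test 1 (n=5, z=0) fires B1->T, B1->T, B1->T, B1->F, B3->E, B2->T, B3->E, B2->T, B3->E, B2->T, B3->E, B2->T, B3->E, B2->T, ...; hits B1=T, B1=F, B2=T, B2=F, B3=S, B3=E, B4=T, B5=S
test 2 (n=1, z=8) fires B1->T, B1->T, B1->T, B1->F, B3->E, B2->F, B5->E, B4->T; hits B1=T, B1=F, B2=F, B3=E, B4=T, B5=E
test 3 (n=2, z=3) fires B1->T, B1->T, B1->T, B1->F, B3->E, B2->T, B3->E, B2->T, B3->E, B2->T, B3->E, B2->T, B3->S, B2->F, ...; hits B1=T, B1=F, B2=T, B2=F, B3=S, B3=E, B4=F, B5=E
test 4 (n=5, z=1) fires B1->T, B1->T, B1->T, B1->F, B3->E, B2->T, B3->E, B2->T, B3->E, B2->T, B3->E, B2->T, B3->E, B2->T, ...; hits B1=T, B1=F, B2=T, B2=F, B3=S, B3=E, B4=T, B5=S
test 5 (n=4, z=4) fires B1->T, B1->T, B1->T, B1->F, B3->E, B2->T, B3->E, B2->T, B3->E, B2->T, B3->E, B2->T, B3->E, B2->T, ...; hits B1=T, B1=F, B2=T, B2=F, B3=S, B3=E, B4=T, B5=S
the full pool covers 10 outcomes: B1=T, B1=F, B2=T, B2=F, B3=S, B3=E, B4=T, B4=F, B5=S, B5=E
size 1 is not enough: best union over all size-1 subsets is 8/10
size 2: inputs {1, 3} cover all 10 outcomes, and no lexicographically smaller subset of this size does

Answer: 1, 3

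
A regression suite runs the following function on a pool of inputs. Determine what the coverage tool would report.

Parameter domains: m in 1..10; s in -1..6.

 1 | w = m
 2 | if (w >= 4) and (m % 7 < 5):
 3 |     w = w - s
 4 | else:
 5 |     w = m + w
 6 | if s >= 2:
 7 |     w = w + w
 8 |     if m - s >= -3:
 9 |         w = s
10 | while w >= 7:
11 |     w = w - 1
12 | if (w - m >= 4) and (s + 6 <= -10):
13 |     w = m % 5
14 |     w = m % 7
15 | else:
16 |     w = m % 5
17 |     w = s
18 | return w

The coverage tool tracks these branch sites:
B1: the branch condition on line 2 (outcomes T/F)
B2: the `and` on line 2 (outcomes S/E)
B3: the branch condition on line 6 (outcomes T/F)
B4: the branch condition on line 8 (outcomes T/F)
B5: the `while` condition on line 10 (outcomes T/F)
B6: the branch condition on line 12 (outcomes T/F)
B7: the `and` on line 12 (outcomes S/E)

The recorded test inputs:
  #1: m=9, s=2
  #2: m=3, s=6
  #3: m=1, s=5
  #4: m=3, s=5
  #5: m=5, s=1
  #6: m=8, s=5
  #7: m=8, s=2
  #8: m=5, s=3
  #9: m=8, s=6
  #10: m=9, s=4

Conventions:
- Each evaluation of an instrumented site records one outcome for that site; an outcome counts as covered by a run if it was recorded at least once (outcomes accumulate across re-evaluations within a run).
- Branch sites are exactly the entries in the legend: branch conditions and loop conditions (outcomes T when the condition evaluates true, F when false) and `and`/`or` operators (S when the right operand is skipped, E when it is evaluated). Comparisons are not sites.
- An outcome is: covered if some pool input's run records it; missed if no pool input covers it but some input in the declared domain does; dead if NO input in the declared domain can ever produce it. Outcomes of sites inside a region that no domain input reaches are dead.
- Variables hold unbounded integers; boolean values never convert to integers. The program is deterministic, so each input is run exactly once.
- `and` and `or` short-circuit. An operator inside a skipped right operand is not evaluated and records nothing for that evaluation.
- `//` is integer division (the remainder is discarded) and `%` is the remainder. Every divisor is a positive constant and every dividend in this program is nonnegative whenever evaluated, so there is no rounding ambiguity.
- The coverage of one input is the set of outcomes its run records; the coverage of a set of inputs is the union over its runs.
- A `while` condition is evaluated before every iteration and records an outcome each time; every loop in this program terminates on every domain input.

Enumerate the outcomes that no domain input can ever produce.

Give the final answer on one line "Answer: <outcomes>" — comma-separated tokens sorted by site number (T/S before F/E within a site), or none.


sweeping the full domain (80 inputs) for each outcome:
  B6=T: no domain input ever produces it -> dead
  reachable outcomes have witnesses, e.g. B1=T (e.g. m=4, s=-1), B1=F (e.g. m=1, s=-1), B2=S (e.g. m=1, s=-1), B2=E (e.g. m=4, s=-1)
Answer: B6=T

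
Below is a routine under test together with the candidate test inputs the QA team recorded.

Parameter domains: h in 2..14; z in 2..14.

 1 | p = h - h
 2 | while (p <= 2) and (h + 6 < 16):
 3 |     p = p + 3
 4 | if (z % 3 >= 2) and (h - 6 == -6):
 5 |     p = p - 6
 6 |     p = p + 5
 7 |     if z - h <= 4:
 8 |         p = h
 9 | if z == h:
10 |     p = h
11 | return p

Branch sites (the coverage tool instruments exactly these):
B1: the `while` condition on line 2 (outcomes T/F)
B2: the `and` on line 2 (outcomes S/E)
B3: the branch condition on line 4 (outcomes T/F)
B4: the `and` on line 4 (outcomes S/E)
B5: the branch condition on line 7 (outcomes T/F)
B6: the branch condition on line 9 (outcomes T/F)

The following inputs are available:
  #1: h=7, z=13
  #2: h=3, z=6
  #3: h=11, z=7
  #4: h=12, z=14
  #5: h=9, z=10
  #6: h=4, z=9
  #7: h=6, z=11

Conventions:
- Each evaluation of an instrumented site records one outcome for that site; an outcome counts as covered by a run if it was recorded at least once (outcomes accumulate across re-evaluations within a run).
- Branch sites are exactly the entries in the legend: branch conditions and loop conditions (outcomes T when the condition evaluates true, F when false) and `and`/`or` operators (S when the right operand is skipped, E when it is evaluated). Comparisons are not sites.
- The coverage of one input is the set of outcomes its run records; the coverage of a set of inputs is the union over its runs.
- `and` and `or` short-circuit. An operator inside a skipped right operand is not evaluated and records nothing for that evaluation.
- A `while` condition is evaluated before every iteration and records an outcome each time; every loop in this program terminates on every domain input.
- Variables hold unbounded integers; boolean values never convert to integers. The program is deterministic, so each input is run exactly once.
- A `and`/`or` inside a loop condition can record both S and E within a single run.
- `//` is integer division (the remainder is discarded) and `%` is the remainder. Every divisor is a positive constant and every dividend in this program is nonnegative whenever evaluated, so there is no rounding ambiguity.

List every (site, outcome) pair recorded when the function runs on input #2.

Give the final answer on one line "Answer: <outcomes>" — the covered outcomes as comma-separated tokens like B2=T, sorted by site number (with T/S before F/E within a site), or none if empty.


Tracing the run of input #2 (h=3, z=6):
  B2->E, B1->T, B2->S, B1->F, B4->S, B3->F, B6->F
deduplicating events, the covered set is: B1=T, B1=F, B2=S, B2=E, B3=F, B4=S, B6=F
Answer: B1=T, B1=F, B2=S, B2=E, B3=F, B4=S, B6=F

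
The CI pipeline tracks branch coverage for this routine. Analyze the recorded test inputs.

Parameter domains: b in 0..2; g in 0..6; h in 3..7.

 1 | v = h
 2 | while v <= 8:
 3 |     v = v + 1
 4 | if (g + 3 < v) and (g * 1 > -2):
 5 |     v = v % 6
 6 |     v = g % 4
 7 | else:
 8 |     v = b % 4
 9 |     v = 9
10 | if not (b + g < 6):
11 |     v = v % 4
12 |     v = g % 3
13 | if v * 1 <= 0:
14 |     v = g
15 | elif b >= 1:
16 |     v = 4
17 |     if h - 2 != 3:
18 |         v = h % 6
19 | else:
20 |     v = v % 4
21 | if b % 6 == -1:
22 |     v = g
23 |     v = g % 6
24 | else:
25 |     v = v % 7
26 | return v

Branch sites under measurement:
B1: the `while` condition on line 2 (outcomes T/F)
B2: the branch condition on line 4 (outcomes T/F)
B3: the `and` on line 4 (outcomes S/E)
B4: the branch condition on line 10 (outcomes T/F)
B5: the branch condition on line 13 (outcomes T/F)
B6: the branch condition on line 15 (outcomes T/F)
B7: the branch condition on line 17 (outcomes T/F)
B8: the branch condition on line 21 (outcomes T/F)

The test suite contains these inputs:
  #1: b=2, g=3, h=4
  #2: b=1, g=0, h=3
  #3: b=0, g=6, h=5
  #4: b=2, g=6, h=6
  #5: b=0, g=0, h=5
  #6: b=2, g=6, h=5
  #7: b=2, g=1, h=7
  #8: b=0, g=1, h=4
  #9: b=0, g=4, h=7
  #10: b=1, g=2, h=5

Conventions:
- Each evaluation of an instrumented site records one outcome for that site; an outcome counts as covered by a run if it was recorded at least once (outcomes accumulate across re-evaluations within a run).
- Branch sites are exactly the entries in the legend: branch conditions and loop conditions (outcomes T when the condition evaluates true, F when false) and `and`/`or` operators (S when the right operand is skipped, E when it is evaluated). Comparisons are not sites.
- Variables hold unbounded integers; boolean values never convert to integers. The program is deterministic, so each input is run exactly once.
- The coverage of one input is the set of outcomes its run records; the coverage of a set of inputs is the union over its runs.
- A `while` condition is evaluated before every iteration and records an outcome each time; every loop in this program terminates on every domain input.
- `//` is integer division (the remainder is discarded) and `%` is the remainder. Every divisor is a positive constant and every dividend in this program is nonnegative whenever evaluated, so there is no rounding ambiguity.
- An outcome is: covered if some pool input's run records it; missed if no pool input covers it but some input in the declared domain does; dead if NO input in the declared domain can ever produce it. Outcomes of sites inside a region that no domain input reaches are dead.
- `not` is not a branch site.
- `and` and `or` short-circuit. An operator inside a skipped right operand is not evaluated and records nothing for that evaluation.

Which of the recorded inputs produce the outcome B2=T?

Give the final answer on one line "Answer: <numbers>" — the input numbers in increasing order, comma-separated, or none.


input #1 (b=2, g=3, h=4): records B2=T
input #2 (b=1, g=0, h=3): records B2=T
input #3 (b=0, g=6, h=5): does not record B2=T
input #4 (b=2, g=6, h=6): does not record B2=T
input #5 (b=0, g=0, h=5): records B2=T
input #6 (b=2, g=6, h=5): does not record B2=T
input #7 (b=2, g=1, h=7): records B2=T
input #8 (b=0, g=1, h=4): records B2=T
input #9 (b=0, g=4, h=7): records B2=T
input #10 (b=1, g=2, h=5): records B2=T
Answer: 1, 2, 5, 7, 8, 9, 10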